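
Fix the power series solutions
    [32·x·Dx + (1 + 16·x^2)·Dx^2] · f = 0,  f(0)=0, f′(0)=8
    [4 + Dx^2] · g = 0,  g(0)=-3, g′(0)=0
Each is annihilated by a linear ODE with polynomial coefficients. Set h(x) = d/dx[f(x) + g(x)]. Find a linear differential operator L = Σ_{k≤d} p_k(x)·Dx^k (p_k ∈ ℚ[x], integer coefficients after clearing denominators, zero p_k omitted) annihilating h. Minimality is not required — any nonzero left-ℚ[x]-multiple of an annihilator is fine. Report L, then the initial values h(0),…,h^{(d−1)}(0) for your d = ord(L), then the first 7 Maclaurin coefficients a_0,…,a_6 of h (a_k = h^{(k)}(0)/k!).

L = (-6016·x + 102400·x^3 + 32768·x^5) + (-28 + 1216·x^2 + 27648·x^4 + 16384·x^6)·Dx + (-1504·x + 25600·x^3 + 8192·x^5)·Dx^2 + (-7 + 304·x^2 + 6912·x^4 + 4096·x^6)·Dx^3  (order 3).
h: a_k = 8, 12, -128, -8, 2048, 8/5, -32768, …
ICs: h(0) = 8, h′(0) = 12, h′′(0) = -256.

f: a_k = 0, 8, 0, -128/3, 0, 2048/5, 0, …
g: a_k = -3, 0, 6, 0, -2, 0, 4/15, …
L₀ := lclm(L_f,L_g); ord L₀ ≤ 2+2.
Differentiate: ansatz ord ≤ ord L₀ ⇒ L.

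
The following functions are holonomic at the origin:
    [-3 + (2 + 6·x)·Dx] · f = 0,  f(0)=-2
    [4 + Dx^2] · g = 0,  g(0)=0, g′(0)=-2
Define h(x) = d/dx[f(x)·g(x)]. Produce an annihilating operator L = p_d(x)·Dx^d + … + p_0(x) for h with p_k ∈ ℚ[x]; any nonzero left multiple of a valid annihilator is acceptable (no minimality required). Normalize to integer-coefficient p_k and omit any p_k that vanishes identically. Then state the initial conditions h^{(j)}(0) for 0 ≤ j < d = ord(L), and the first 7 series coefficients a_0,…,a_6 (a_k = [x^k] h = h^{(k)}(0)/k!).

f: a_k = -2, -3, 9/4, -27/8, 405/64, -1701/128, 15309/512, …
g: a_k = 0, -2, 0, 4/3, 0, -4/15, 0, …
f·g: L₀ = L_f ⊗_s L_g, ord ≤ 1·2.
Differentiate: ansatz ord ≤ ord L₀ ⇒ L.
L = (1453 + 11712·x + 26784·x^2 + 27648·x^3 + 20736·x^4) + (132 - 756·x - 5184·x^2 - 5184·x^3)·Dx + (172 + 1416·x + 4428·x^2 + 6912·x^3 + 5184·x^4)·Dx^2  (order 2).
h: a_k = 4, 12, -43/2, 11, -4379/96, 21963/160, -838883/2304, …
ICs: h(0) = 4, h′(0) = 12.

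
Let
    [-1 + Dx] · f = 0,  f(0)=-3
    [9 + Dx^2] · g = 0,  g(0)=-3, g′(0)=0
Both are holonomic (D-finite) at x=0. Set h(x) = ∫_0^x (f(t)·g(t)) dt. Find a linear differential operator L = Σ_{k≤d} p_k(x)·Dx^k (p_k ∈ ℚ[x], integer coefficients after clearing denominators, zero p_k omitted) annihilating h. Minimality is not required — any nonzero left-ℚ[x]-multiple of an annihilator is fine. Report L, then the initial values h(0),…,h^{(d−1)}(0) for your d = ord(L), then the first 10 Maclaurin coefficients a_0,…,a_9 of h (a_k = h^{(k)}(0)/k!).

f: a_k = -3, -3, -3/2, -1/2, -1/8, -1/40, -1/240, -1/1680, -1/13440, -1/120960, …
g: a_k = -3, 0, 27/2, 0, -81/8, 0, 243/80, 0, -2187/4480, 0, …
L₀ := L_f ⊗_s L_g (sym. prod.), ord ≤ 2.
h=∫h₀ ⇒ L = L₀·Dx.
L = 10·Dx - 2·Dx^2 + Dx^3  (order 3).
h: a_k = 0, 9, 9/2, -12, -39/4, 21/10, 79/20, 22/35, -307/560, -527/2520, …
ICs: h(0) = 0, h′(0) = 9, h′′(0) = 9.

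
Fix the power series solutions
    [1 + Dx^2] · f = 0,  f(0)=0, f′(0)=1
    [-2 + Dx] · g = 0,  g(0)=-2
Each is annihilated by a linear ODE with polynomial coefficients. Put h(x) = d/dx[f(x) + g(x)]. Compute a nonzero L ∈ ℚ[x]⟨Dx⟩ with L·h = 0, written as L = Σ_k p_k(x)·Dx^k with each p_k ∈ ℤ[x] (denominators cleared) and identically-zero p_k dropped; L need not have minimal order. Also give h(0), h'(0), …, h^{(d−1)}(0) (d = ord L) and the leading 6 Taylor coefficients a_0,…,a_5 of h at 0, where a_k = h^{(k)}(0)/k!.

f: a_k = 0, 1, 0, -1/6, 0, 1/120, …
g: a_k = -2, -4, -4, -8/3, -4/3, -8/15, …
f+g: L₀ = lclm(L_f,L_g), ord ≤ 2+1.
h=h₀': d/dx-closure on L₀ ⇒ L.
L = 2 - Dx + 2·Dx^2 - Dx^3  (order 3).
h: a_k = -3, -8, -17/2, -16/3, -21/8, -16/15, …
ICs: h(0) = -3, h′(0) = -8, h′′(0) = -17.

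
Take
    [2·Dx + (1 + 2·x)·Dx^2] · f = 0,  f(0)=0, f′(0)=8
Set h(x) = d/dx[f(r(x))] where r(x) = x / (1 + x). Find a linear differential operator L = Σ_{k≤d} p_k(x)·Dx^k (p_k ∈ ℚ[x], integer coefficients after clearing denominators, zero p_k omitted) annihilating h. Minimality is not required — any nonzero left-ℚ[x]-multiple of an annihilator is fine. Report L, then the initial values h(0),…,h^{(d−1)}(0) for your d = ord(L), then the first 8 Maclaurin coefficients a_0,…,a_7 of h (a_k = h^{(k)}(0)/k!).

L = (4 + 6·x) + (1 + 4·x + 3·x^2)·Dx  (order 1).
h: a_k = 8, -32, 104, -320, 968, -2912, 8744, -26240, …
ICs: h(0) = 8.

f: a_k = 0, 8, -8, 32/3, -16, 128/5, -128/3, 512/7, …
f∘r: x↦r, Dx↦Dx/r' in L_f ⇒ L₀.
h=h₀': d/dx-closure on L₀ ⇒ L.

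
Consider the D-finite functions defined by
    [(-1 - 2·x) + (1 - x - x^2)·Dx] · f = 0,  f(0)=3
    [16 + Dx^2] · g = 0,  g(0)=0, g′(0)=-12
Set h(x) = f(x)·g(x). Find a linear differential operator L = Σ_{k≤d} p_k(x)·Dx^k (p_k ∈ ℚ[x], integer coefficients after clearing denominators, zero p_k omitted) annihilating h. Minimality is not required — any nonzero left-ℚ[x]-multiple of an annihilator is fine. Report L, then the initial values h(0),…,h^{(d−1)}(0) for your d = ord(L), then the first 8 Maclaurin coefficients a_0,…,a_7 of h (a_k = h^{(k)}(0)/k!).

f: a_k = 3, 3, 6, 9, 15, 24, 39, 63, …
g: a_k = 0, -12, 0, 32, 0, -128/5, 0, 1024/105, …
f·g: L₀ = L_f ⊗_s L_g, ord ≤ 1·2.
L = (-14 + 16·x + 16·x^2) + (2 + 4·x)·Dx + (-1 + x + x^2)·Dx^2  (order 2).
h: a_k = 0, -36, -36, 24, -12, -324/5, -384/5, -3932/35, …
ICs: h(0) = 0, h′(0) = -36.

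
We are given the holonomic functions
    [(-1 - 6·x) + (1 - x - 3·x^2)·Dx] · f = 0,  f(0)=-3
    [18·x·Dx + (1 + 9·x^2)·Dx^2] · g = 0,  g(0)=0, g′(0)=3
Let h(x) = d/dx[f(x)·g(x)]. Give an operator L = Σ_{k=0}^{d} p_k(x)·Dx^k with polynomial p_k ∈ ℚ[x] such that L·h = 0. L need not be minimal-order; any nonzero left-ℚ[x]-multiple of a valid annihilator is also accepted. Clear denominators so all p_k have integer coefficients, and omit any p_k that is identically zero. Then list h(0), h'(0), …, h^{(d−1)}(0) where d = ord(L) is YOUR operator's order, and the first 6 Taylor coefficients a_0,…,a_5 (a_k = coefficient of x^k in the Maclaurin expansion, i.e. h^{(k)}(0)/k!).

L = (-6 + 1134·x^2 + 1944·x^3 + 8748·x^4) + (6 + 42·x + 54·x^2 + 270·x^3 + 1944·x^4 + 5832·x^5)·Dx + (-1 - 2·x - 30·x^2 + 18·x^3 - 108·x^4 + 324·x^5 + 729·x^6)·Dx^2  (order 2).
h: a_k = -9, -18, -27, -144, -1044, -9504/5, …
ICs: h(0) = -9, h′(0) = -18.

f: a_k = -3, -3, -12, -21, -57, -120, …
g: a_k = 0, 3, 0, -9, 0, 243/5, …
Product ⇒ symmetric product L₀, ord ≤ 2.
Derive L from L₀ (diff closure).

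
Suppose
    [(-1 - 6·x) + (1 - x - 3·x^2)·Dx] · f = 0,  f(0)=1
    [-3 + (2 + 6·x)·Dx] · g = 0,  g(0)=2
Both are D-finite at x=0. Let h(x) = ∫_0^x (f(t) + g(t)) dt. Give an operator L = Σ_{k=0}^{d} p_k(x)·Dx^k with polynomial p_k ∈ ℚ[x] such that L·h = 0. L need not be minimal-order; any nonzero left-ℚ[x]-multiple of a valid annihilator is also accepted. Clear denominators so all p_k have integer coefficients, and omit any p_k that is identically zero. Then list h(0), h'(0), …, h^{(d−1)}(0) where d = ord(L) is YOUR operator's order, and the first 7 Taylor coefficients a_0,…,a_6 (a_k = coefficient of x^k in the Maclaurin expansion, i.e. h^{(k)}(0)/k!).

f: a_k = 1, 1, 4, 7, 19, 40, 97, …
g: a_k = 2, 3, -9/4, 27/8, -405/64, 1701/128, -15309/512, …
Sum ⇒ L₀ = lclm(L_f,L_g) in ℚ(x)⟨Dx⟩.
∫: right-multiply L₀ by Dx.
L = (-57 - 297·x - 567·x^2 - 810·x^3)·Dx + (41 + 246·x + 891·x^2 + 1998·x^3 + 2025·x^4)·Dx^2 + (2 - 38·x - 186·x^2 + 54·x^3 + 918·x^4 + 810·x^5)·Dx^3  (order 3).
h: a_k = 0, 3, 2, 7/12, 83/32, 811/320, 6821/768, …
ICs: h(0) = 0, h′(0) = 3, h′′(0) = 4.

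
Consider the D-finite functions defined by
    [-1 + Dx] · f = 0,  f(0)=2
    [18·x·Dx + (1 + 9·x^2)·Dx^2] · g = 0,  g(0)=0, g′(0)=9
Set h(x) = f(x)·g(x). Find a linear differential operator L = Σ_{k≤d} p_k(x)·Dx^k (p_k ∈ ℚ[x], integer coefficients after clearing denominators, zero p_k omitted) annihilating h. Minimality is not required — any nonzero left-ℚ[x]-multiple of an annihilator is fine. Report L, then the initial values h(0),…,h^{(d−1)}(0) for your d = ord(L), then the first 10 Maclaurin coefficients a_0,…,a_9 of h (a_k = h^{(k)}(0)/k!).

f: a_k = 2, 2, 1, 1/3, 1/12, 1/60, 1/360, 1/2520, 1/20160, 1/181440, …
g: a_k = 0, 9, 0, -27, 0, 729/5, 0, -6561/7, 0, 6561, …
h₀=f·g: eliminate ⇒ L₀, order ≤ 1·2.
L = (1 - 18·x + 9·x^2) + (-2 + 18·x - 18·x^2)·Dx + (1 + 9·x^2)·Dx^2  (order 2).
h: a_k = 0, 18, 18, -45, -51, 5307/20, 1131/4, -484679/280, -511397/280, 27320809/2240, …
ICs: h(0) = 0, h′(0) = 18.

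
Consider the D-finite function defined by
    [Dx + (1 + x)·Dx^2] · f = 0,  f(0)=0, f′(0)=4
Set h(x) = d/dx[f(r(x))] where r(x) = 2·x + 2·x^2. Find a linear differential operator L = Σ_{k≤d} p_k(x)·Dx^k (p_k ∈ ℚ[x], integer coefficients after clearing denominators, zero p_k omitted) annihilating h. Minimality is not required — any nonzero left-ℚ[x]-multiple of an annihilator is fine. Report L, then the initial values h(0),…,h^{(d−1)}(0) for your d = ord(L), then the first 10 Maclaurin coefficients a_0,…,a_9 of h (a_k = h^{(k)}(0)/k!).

L = (4·x + 4·x^2) + (1 + 4·x + 6·x^2 + 4·x^3)·Dx  (order 1).
h: a_k = 8, 0, -16, 32, -32, 0, 64, -128, 128, 0, …
ICs: h(0) = 8.

f: a_k = 0, 4, -2, 4/3, -1, 4/5, -2/3, 4/7, -1/2, 4/9, …
Change of var in L_f (x↦r) gives L₀.
Derive L from L₀ (diff closure).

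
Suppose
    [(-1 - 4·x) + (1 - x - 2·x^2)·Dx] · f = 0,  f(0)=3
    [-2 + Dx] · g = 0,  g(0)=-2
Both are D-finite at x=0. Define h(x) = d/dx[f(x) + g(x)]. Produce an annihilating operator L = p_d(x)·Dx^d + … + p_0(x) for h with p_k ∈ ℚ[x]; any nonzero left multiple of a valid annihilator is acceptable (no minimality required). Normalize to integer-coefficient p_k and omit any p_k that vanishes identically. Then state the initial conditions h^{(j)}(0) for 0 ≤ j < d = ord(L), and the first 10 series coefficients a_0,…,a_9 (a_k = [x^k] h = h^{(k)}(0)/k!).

L = (18 + 132·x + 144·x^2 + 288·x^3 + 96·x^4) + (-13 - 68·x - 94·x^2 - 112·x^3 + 40·x^4 + 32·x^5)·Dx + (2 + x + 11·x^2 - 16·x^3 - 44·x^4 - 16·x^5)·Dx^2  (order 2).
h: a_k = -1, 10, 37, 380/3, 937/3, 11594/15, 80309/45, 1292728/315, 2900197/315, 58089134/2835, …
ICs: h(0) = -1, h′(0) = 10.

f: a_k = 3, 3, 9, 15, 33, 63, 129, 255, 513, 1023, …
g: a_k = -2, -4, -4, -8/3, -4/3, -8/15, -8/45, -16/315, -4/315, -8/2835, …
Weyl lclm of L_f,L_g ⇒ L₀ (ord ≤ 2).
Derive L from L₀ (diff closure).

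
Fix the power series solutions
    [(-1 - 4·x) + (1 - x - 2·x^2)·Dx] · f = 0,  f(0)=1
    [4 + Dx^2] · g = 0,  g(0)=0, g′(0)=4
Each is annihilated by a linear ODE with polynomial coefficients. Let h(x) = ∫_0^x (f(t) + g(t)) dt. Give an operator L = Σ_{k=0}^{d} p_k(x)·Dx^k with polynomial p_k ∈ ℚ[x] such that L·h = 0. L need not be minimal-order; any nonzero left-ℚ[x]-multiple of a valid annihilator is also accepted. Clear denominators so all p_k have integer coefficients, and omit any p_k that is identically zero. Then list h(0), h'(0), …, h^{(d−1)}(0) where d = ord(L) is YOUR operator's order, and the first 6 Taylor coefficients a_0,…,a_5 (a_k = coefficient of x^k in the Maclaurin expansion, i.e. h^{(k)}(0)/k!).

f: a_k = 1, 1, 3, 5, 11, 21, …
g: a_k = 0, 4, 0, -8/3, 0, 8/15, …
Sum ⇒ L₀ = lclm(L_f,L_g) in ℚ(x)⟨Dx⟩.
Integrate: L := L₀·Dx.
L = (68 + 304·x + 200·x^2 + 320·x^3 + 160·x^4 + 128·x^5)·Dx + (-20 + 12·x + 24·x^2 + 8·x^3 + 48·x^4 + 96·x^5 + 64·x^6)·Dx^2 + (17 + 76·x + 50·x^2 + 80·x^3 + 40·x^4 + 32·x^5)·Dx^3 + (-5 + 3·x + 6·x^2 + 2·x^3 + 12·x^4 + 24·x^5 + 16·x^6)·Dx^4  (order 4).
h: a_k = 0, 1, 5/2, 1, 7/12, 11/5, …
ICs: h(0) = 0, h′(0) = 1, h′′(0) = 5, h′′′(0) = 6.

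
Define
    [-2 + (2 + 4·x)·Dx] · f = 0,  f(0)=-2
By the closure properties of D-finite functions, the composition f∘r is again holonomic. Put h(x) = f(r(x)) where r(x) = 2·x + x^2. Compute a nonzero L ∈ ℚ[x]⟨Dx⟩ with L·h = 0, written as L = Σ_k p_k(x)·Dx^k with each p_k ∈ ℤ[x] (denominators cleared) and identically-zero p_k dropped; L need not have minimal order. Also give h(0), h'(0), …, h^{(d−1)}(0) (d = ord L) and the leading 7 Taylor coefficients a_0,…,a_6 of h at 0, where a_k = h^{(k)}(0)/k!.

f: a_k = -2, -2, 1, -1, 5/4, -7/4, 21/8, …
L₀ from L_f via x↦r, Dx↦r'^{-1}Dx.
L = (-2 - 2·x) + (1 + 4·x + 2·x^2)·Dx  (order 1).
h: a_k = -2, -4, 2, -4, 9, -22, 57, …
ICs: h(0) = -2.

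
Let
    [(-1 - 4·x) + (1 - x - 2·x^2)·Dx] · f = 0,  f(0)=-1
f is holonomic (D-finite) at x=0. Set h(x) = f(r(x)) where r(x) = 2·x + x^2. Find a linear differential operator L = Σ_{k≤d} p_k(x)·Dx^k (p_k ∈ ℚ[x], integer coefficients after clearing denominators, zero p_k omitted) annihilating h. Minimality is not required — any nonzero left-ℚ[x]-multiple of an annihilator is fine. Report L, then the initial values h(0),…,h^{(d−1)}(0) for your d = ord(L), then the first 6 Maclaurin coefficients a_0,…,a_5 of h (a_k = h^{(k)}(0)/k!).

L = (2 + 16·x + 8·x^2) + (-1 + 3·x + 6·x^2 + 2·x^3)·Dx  (order 1).
h: a_k = -1, -2, -13, -52, -239, -1054, …
ICs: h(0) = -1.

f: a_k = -1, -1, -3, -5, -11, -21, …
h₀=f(r): pull back L_f along r ⇒ L₀.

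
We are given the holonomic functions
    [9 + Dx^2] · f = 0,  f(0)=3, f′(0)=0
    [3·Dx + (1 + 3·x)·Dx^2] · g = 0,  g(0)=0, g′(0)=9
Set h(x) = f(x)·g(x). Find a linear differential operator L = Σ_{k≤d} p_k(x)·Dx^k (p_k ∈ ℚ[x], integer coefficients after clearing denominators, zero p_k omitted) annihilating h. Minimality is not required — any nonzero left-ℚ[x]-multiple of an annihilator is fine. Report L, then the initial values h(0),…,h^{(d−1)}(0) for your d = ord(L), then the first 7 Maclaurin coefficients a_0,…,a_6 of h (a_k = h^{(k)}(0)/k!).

L = (-81 + 486·x + 4617·x^2 + 11664·x^3 + 8748·x^4) + (36 + 540·x + 1944·x^2 + 1944·x^3)·Dx + (180·x + 1134·x^2 + 2592·x^3 + 1944·x^4)·Dx^2 + (4 + 60·x + 216·x^2 + 216·x^3)·Dx^3 + (1 + 14·x + 69·x^2 + 144·x^3 + 108·x^4)·Dx^4  (order 4).
h: a_k = 0, 27, -81/2, -81/2, 0, 6561/40, -6561/16, …
ICs: h(0) = 0, h′(0) = 27, h′′(0) = -81, h′′′(0) = -243.

f: a_k = 3, 0, -27/2, 0, 81/8, 0, -243/80, …
g: a_k = 0, 9, -27/2, 27, -243/4, 729/5, -729/2, …
f·g: L₀ = L_f ⊗_s L_g, ord ≤ 2·2.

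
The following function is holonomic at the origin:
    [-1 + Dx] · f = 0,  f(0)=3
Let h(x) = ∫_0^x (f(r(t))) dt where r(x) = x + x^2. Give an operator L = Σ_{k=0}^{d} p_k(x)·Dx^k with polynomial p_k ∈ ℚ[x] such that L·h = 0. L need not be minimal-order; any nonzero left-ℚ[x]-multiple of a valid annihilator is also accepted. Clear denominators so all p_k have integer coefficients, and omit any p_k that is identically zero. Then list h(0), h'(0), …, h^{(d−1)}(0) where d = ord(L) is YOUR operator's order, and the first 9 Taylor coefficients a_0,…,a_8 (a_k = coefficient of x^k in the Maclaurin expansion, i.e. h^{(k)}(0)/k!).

f: a_k = 3, 3, 3/2, 1/2, 1/8, 1/40, 1/240, 1/1680, 1/13440, …
L₀ from L_f via x↦r, Dx↦r'^{-1}Dx.
h=∫h₀ ⇒ L = L₀·Dx.
L = (-1 - 2·x)·Dx + Dx^2  (order 2).
h: a_k = 0, 3, 3/2, 3/2, 7/8, 5/8, 27/80, 331/1680, 1303/13440, …
ICs: h(0) = 0, h′(0) = 3.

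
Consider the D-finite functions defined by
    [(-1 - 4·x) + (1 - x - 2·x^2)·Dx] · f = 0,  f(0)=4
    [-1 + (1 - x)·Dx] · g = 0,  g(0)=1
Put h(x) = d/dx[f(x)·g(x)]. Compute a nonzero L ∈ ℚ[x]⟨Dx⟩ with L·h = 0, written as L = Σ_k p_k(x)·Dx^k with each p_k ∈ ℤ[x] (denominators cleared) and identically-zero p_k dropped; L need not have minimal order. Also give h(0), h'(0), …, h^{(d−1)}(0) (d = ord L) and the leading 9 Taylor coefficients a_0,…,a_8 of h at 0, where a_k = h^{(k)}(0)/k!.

f: a_k = 4, 4, 12, 20, 44, 84, 172, 340, 684, …
g: a_k = 1, 1, 1, 1, 1, 1, 1, 1, 1, …
f·g: L₀ = L_f ⊗_s L_g, ord ≤ 1·1.
Differentiate: ansatz ord ≤ ord L₀ ⇒ L.
L = (5 - 9·x^2 - 16·x^3 + 24·x^4) + (-1 + x + 6·x^2 - 7·x^3 - 5·x^4 + 6·x^5)·Dx  (order 1).
h: a_k = 8, 40, 120, 336, 840, 2040, 4760, 10912, 24552, …
ICs: h(0) = 8.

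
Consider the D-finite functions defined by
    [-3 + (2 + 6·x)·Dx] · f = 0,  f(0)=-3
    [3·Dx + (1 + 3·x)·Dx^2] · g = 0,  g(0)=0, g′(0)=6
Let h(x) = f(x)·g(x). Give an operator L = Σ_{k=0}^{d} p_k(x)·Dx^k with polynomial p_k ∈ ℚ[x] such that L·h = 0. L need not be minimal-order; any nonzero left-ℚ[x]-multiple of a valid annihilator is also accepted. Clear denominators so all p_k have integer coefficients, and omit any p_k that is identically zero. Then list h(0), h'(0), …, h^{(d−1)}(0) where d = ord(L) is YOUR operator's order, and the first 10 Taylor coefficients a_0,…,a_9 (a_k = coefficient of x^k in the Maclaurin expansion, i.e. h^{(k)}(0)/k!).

L = 9 + (4 + 24·x + 36·x^2)·Dx^2  (order 2).
h: a_k = 0, -18, 0, 27/4, -81/4, 17253/320, -22599/160, 6655041/17920, -17642529/17920, 301983147/114688, …
ICs: h(0) = 0, h′(0) = -18.

f: a_k = -3, -9/2, 27/8, -81/16, 1215/128, -5103/256, 45927/1024, -216513/2048, 8444007/32768, -42220035/65536, …
g: a_k = 0, 6, -9, 18, -81/2, 486/5, -243, 4374/7, -6561/4, 4374, …
f·g: L₀ = L_f ⊗_s L_g, ord ≤ 1·2.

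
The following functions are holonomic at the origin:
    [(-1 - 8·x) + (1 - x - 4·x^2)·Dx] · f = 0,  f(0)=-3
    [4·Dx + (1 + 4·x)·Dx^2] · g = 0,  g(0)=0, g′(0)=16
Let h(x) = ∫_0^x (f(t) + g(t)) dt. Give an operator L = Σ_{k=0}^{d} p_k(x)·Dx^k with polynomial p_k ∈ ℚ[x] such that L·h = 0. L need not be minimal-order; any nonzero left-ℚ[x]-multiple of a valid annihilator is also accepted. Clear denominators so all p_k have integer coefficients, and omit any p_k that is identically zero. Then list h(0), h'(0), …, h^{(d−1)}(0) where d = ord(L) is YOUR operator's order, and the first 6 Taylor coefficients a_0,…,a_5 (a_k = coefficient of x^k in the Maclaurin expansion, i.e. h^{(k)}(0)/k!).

f: a_k = -3, -3, -15, -27, -87, -195, …
g: a_k = 0, 16, -32, 256/3, -256, 4096/5, …
Weyl lclm of L_f,L_g ⇒ L₀ (ord ≤ 3).
∫: right-multiply L₀ by Dx.
L = (268 + 1616·x + 5504·x^2 + 4608·x^3 + 6144·x^4)·Dx^2 + (11 + 360·x + 3008·x^2 + 7680·x^3 + 9472·x^4 + 10240·x^5)·Dx^3 + (-7 - 67·x - 154·x^2 + 136·x^3 + 928·x^4 + 2176·x^5 + 2048·x^6)·Dx^4  (order 4).
h: a_k = 0, -3, 13/2, -47/3, 175/12, -343/5, …
ICs: h(0) = 0, h′(0) = -3, h′′(0) = 13, h′′′(0) = -94.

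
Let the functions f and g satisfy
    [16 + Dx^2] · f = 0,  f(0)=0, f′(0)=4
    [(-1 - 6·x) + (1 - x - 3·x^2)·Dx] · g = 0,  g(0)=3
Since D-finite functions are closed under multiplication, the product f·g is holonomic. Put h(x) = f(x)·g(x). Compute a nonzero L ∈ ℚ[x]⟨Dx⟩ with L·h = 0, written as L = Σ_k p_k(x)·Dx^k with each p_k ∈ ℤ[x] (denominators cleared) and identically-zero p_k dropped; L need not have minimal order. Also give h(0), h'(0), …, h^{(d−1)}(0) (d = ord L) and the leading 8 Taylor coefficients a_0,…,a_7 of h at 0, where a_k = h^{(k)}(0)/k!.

f: a_k = 0, 4, 0, -32/3, 0, 128/15, 0, -1024/315, …
g: a_k = 3, 3, 12, 21, 57, 120, 291, 651, …
h₀=f·g: eliminate ⇒ L₀, order ≤ 2·1.
L = (-10 + 16·x + 48·x^2) + (2 + 12·x)·Dx + (-1 + x + 3·x^2)·Dx^2  (order 2).
h: a_k = 0, 12, 12, 16, 52, 628/5, 1408/5, 68108/105, …
ICs: h(0) = 0, h′(0) = 12.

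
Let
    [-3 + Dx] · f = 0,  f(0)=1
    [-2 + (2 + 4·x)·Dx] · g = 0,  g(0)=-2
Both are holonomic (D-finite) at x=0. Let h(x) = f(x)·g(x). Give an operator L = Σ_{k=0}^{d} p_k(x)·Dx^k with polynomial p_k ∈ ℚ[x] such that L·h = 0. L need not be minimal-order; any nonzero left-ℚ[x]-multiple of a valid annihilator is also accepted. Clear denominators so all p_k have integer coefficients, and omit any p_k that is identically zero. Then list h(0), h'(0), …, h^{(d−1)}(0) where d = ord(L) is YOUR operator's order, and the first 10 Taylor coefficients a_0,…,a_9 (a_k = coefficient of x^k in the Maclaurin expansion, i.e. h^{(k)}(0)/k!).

L = (-4 - 6·x) + (1 + 2·x)·Dx  (order 1).
h: a_k = -2, -8, -14, -16, -13, -44/5, -21/5, -96/35, 39/140, -11/5, …
ICs: h(0) = -2.

f: a_k = 1, 3, 9/2, 9/2, 27/8, 81/40, 81/80, 243/560, 729/4480, 243/4480, …
g: a_k = -2, -2, 1, -1, 5/4, -7/4, 21/8, -33/8, 429/64, -715/64, …
Product ⇒ symmetric product L₀, ord ≤ 1.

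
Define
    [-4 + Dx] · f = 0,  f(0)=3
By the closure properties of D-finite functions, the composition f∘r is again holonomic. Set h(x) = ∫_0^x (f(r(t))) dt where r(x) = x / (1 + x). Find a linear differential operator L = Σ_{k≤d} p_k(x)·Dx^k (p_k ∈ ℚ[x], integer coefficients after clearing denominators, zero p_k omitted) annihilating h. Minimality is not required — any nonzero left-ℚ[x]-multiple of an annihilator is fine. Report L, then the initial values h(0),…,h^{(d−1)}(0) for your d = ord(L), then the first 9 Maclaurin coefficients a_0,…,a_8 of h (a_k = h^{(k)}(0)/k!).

f: a_k = 3, 12, 24, 32, 32, 128/5, 256/15, 1024/105, 512/105, …
Change of var in L_f (x↦r) gives L₀.
Integrate: L := L₀·Dx.
L = -4·Dx + (1 + 2·x + x^2)·Dx^2  (order 2).
h: a_k = 0, 3, 6, 4, -1, -4/5, 14/15, -44/105, -17/210, …
ICs: h(0) = 0, h′(0) = 3.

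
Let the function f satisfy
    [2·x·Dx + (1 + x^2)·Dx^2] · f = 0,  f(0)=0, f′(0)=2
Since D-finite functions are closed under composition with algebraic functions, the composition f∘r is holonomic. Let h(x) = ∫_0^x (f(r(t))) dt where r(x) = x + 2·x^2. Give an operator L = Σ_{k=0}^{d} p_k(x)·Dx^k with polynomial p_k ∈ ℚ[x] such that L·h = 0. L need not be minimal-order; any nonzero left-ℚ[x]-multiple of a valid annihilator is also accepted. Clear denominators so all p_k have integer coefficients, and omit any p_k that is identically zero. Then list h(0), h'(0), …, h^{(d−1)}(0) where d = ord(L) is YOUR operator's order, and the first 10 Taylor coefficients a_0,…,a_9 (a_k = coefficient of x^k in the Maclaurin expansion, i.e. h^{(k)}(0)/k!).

f: a_k = 0, 2, 0, -2/3, 0, 2/5, 0, -2/7, 0, 2/9, …
f∘r: x↦r, Dx↦Dx/r' in L_f ⇒ L₀.
Integrate: L := L₀·Dx.
L = (-4 + 2·x + 16·x^2 + 48·x^3 + 48·x^4)·Dx^2 + (1 + 4·x + x^2 + 8·x^3 + 20·x^4 + 16·x^5)·Dx^3  (order 3).
h: a_k = 0, 0, 1, 4/3, -1/6, -4/5, -19/15, -4/21, 55/28, 28/9, …
ICs: h(0) = 0, h′(0) = 0, h′′(0) = 2.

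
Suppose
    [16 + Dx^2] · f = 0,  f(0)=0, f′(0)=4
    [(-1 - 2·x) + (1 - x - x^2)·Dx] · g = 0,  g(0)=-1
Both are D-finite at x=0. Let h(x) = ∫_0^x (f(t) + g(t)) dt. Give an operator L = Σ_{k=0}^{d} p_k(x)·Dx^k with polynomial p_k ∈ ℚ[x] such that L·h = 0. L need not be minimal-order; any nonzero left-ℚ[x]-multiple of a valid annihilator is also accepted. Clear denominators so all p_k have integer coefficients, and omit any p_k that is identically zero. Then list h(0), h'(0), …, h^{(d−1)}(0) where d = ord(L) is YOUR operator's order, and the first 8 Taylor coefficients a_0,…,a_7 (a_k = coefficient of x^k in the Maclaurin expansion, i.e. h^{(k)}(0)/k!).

L = (-272 - 384·x + 352·x^2 - 192·x^3 - 640·x^4 - 256·x^5)·Dx + (160 - 368·x - 32·x^2 + 544·x^3 - 48·x^4 - 384·x^5 - 128·x^6)·Dx^2 + (-17 - 24·x + 22·x^2 - 12·x^3 - 40·x^4 - 16·x^5)·Dx^3 + (10 - 23·x - 2·x^2 + 34·x^3 - 3·x^4 - 24·x^5 - 8·x^6)·Dx^4  (order 4).
h: a_k = 0, -1, 3/2, -2/3, -41/12, -1, 4/45, -13/7, …
ICs: h(0) = 0, h′(0) = -1, h′′(0) = 3, h′′′(0) = -4.

f: a_k = 0, 4, 0, -32/3, 0, 128/15, 0, -1024/315, …
g: a_k = -1, -1, -2, -3, -5, -8, -13, -21, …
Sum ⇒ L₀ = lclm(L_f,L_g) in ℚ(x)⟨Dx⟩.
h=∫h₀ ⇒ L = L₀·Dx.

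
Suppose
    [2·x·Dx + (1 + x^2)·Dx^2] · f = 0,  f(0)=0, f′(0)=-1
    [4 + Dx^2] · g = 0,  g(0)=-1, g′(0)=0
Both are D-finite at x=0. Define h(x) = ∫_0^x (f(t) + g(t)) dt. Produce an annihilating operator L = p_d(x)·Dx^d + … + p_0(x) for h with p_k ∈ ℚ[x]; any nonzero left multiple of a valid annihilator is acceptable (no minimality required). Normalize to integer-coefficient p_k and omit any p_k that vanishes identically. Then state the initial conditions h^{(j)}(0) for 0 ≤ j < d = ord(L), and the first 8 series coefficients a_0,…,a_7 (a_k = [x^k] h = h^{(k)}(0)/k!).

f: a_k = 0, -1, 0, 1/3, 0, -1/5, 0, 1/7, …
g: a_k = -1, 0, 2, 0, -2/3, 0, 4/45, 0, …
Sum ⇒ L₀ = lclm(L_f,L_g) in ℚ(x)⟨Dx⟩.
Integrate: L := L₀·Dx.
L = (-32·x + 80·x^3 + 16·x^5)·Dx^2 + (4 + 32·x^2 + 36·x^4 + 8·x^6)·Dx^3 + (-8·x + 20·x^3 + 4·x^5)·Dx^4 + (1 + 8·x^2 + 9·x^4 + 2·x^6)·Dx^5  (order 5).
h: a_k = 0, -1, -1/2, 2/3, 1/12, -2/15, -1/30, 4/315, …
ICs: h(0) = 0, h′(0) = -1, h′′(0) = -1, h′′′(0) = 4, h′′′′(0) = 2.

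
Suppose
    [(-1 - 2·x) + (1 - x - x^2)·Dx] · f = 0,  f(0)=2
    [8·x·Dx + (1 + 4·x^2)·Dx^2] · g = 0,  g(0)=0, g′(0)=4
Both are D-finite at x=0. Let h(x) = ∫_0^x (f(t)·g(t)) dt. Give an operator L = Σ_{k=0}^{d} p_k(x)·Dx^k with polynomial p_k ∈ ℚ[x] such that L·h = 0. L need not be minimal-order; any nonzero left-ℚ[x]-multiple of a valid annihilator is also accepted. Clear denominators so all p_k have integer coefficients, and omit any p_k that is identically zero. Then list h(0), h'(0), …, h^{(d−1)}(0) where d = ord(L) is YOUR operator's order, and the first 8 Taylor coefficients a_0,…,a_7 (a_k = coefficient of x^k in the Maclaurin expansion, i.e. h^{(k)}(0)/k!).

L = (2 + 8·x + 24·x^2)·Dx + (2 - 4·x + 16·x^2 + 24·x^3)·Dx^2 + (-1 + x - 3·x^2 + 4·x^3 + 4·x^4)·Dx^3  (order 3).
h: a_k = 0, 0, 4, 8/3, 4/3, 8/3, 332/45, 288/35, …
ICs: h(0) = 0, h′(0) = 0, h′′(0) = 8.

f: a_k = 2, 2, 4, 6, 10, 16, 26, 42, …
g: a_k = 0, 4, 0, -16/3, 0, 64/5, 0, -256/7, …
Product ⇒ symmetric product L₀, ord ≤ 2.
∫: right-multiply L₀ by Dx.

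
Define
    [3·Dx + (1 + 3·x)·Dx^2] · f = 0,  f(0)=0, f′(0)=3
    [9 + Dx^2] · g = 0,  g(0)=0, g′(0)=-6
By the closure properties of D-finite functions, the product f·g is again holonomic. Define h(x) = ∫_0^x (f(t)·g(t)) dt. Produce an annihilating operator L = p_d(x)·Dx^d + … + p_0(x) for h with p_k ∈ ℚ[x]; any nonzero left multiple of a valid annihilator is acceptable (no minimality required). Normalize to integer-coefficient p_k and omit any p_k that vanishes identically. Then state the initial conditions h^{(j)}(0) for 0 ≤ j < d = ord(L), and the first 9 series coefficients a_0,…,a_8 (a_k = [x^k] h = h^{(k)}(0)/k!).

f: a_k = 0, 3, -9/2, 9, -81/4, 243/5, -243/2, 2187/7, -6561/8, …
g: a_k = 0, -6, 0, 9, 0, -81/20, 0, 243/280, 0, …
h₀=f·g: eliminate ⇒ L₀, order ≤ 2·2.
h=∫₀ˣh₀: take L = L₀·Dx.
L = (-81 + 486·x + 4617·x^2 + 11664·x^3 + 8748·x^4)·Dx + (36 + 540·x + 1944·x^2 + 1944·x^3)·Dx^2 + (180·x + 1134·x^2 + 2592·x^3 + 1944·x^4)·Dx^3 + (4 + 60·x + 216·x^2 + 216·x^3)·Dx^4 + (1 + 14·x + 69·x^2 + 144·x^3 + 108·x^4)·Dx^5  (order 5).
h: a_k = 0, 0, 0, -6, 27/4, -27/5, 27/2, -891/28, 22599/320, …
ICs: h(0) = 0, h′(0) = 0, h′′(0) = 0, h′′′(0) = -36, h′′′′(0) = 162.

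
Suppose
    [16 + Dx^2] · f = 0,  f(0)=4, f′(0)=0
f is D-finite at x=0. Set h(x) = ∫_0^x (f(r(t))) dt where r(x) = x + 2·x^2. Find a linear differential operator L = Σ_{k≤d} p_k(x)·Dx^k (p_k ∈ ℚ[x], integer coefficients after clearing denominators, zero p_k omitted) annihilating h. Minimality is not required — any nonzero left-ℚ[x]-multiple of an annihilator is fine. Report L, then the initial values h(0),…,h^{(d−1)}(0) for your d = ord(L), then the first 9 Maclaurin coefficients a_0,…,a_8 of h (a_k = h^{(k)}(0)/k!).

f: a_k = 4, 0, -32, 0, 128/3, 0, -1024/45, 0, 2048/315, …
L₀ from L_f via x↦r, Dx↦r'^{-1}Dx.
h=∫₀ˣh₀: take L = L₀·Dx.
L = (16 + 192·x + 768·x^2 + 1024·x^3)·Dx - 4·Dx^2 + (1 + 4·x)·Dx^3  (order 3).
h: a_k = 0, 4, 0, -32/3, -32, -256/15, 512/9, 45056/315, 2048/15, …
ICs: h(0) = 0, h′(0) = 4, h′′(0) = 0.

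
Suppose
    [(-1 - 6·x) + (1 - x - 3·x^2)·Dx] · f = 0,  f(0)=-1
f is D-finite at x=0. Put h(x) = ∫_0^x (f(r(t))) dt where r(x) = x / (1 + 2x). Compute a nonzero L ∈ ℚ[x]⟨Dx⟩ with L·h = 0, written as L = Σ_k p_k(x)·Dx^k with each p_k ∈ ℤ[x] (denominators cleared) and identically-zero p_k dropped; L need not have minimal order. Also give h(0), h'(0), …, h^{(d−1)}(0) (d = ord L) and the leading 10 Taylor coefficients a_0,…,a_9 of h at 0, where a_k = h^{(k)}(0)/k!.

L = (1 + 8·x)·Dx + (-1 - 5·x - 5·x^2 + 2·x^3)·Dx^2  (order 2).
h: a_k = 0, -1, -1/2, -2/3, 5/4, -17/5, 28/3, -185/7, 611/8, -2018/9, …
ICs: h(0) = 0, h′(0) = -1.

f: a_k = -1, -1, -4, -7, -19, -40, -97, -217, -508, -1159, …
Change of var in L_f (x↦r) gives L₀.
h=∫h₀ ⇒ L = L₀·Dx.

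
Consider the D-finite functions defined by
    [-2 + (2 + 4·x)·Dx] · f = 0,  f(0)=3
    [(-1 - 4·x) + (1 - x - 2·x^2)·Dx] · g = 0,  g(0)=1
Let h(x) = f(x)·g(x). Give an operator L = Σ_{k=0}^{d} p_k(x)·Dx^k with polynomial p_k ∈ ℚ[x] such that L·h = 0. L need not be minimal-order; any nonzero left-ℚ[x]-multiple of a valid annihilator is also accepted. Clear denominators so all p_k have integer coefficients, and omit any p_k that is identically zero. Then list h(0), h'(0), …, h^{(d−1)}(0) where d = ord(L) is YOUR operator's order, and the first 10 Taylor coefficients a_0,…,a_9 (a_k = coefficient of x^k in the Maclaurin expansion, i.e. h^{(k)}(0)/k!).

L = (2 + 5·x + 6·x^2) + (-1 - x + 4·x^2 + 4·x^3)·Dx  (order 1).
h: a_k = 3, 6, 21/2, 24, 345/8, 375/4, 2817/16, 1479/4, 91113/128, 93957/64, …
ICs: h(0) = 3.

f: a_k = 3, 3, -3/2, 3/2, -15/8, 21/8, -63/16, 99/16, -1287/128, 2145/128, …
g: a_k = 1, 1, 3, 5, 11, 21, 43, 85, 171, 341, …
f·g: L₀ = L_f ⊗_s L_g, ord ≤ 1·1.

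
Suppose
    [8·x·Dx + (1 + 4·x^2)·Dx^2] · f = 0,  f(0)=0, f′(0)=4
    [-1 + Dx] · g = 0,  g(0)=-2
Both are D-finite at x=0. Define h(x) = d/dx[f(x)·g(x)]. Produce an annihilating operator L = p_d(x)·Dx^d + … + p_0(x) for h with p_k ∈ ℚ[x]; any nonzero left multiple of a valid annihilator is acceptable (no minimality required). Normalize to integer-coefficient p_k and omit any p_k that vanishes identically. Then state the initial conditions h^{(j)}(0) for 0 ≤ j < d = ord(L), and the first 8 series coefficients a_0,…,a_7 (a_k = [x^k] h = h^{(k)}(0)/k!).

f: a_k = 0, 4, 0, -16/3, 0, 64/5, 0, -256/7, …
g: a_k = -2, -2, -1, -1/3, -1/12, -1/60, -1/360, -1/2520, …
Sym-product of L_f,L_g gives L₀ (≤ ord 2).
h₀' ⇒ L via d/dx closure of L₀.
L = (-7 - 16·x + 104·x^2 - 64·x^3 + 16·x^4) + (6 + 24·x - 112·x^2 + 96·x^3 - 32·x^4)·Dx + (1 - 8·x + 8·x^2 - 32·x^3 + 16·x^4)·Dx^2  (order 2).
h: a_k = -8, -16, 20, 112/3, -103, -430/3, 12763/30, 173788/315, …
ICs: h(0) = -8, h′(0) = -16.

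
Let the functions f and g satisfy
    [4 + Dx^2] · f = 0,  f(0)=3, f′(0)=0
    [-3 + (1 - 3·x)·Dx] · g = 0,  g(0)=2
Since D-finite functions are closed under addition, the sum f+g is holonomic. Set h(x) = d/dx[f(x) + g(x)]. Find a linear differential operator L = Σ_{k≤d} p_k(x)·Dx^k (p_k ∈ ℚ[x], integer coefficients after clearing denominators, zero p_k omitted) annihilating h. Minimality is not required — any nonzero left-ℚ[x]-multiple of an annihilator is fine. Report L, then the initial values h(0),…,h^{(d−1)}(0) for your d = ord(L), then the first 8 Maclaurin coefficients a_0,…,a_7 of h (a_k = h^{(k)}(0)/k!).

f: a_k = 3, 0, -6, 0, 2, 0, -4/15, 0, …
g: a_k = 2, 6, 18, 54, 162, 486, 1458, 4374, …
h₀=f+g: left-lcm gives L₀, ord ≤ 3.
Differentiate: ansatz ord ≤ ord L₀ ⇒ L.
L = (1344 - 288·x + 432·x^2) + (-116 + 396·x - 216·x^2 + 216·x^3)·Dx + (336 - 72·x + 108·x^2)·Dx^2 + (-29 + 99·x - 54·x^2 + 54·x^3)·Dx^3  (order 3).
h: a_k = 6, 24, 162, 656, 2430, 43732/5, 30618, 11022496/105, …
ICs: h(0) = 6, h′(0) = 24, h′′(0) = 324.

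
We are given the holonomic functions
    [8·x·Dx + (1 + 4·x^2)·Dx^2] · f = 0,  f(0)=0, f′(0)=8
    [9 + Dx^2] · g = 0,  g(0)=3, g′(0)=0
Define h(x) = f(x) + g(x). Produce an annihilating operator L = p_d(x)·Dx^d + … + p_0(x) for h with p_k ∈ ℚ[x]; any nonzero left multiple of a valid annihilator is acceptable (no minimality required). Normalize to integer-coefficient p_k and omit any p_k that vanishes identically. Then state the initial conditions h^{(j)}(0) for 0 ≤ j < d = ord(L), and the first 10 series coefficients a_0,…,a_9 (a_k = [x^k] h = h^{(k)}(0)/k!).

L = (-2808·x + 19008·x^3 + 10368·x^5)·Dx + (9 + 1548·x^2 + 7344·x^4 + 5184·x^6)·Dx^2 + (-312·x + 2112·x^3 + 1152·x^5)·Dx^3 + (1 + 172·x^2 + 816·x^4 + 576·x^6)·Dx^4  (order 4).
h: a_k = 3, 8, -27/2, -32/3, 81/8, 128/5, -243/80, -512/7, 2187/4480, 2048/9, …
ICs: h(0) = 3, h′(0) = 8, h′′(0) = -27, h′′′(0) = -64.

f: a_k = 0, 8, 0, -32/3, 0, 128/5, 0, -512/7, 0, 2048/9, …
g: a_k = 3, 0, -27/2, 0, 81/8, 0, -243/80, 0, 2187/4480, 0, …
Sum ⇒ L₀ = lclm(L_f,L_g) in ℚ(x)⟨Dx⟩.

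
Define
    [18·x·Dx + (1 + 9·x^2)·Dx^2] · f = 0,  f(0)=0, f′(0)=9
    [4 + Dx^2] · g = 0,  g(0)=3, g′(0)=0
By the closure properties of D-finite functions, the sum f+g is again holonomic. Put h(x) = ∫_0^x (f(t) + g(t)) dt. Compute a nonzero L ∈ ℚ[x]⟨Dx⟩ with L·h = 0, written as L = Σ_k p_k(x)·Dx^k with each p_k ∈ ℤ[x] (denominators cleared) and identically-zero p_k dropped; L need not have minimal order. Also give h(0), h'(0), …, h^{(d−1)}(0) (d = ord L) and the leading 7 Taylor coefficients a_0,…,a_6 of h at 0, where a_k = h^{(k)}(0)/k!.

L = (-3744·x + 37584·x^3 + 11664·x^5)·Dx^2 + (-28 + 864·x^2 + 10692·x^4 + 5832·x^6)·Dx^3 + (-936·x + 9396·x^3 + 2916·x^5)·Dx^4 + (-7 + 216·x^2 + 2673·x^4 + 1458·x^6)·Dx^5  (order 5).
h: a_k = 0, 3, 9/2, -2, -27/4, 2/5, 243/10, …
ICs: h(0) = 0, h′(0) = 3, h′′(0) = 9, h′′′(0) = -12, h′′′′(0) = -162.

f: a_k = 0, 9, 0, -27, 0, 729/5, 0, …
g: a_k = 3, 0, -6, 0, 2, 0, -4/15, …
h₀=f+g: left-lcm gives L₀, ord ≤ 4.
Integrate: L := L₀·Dx.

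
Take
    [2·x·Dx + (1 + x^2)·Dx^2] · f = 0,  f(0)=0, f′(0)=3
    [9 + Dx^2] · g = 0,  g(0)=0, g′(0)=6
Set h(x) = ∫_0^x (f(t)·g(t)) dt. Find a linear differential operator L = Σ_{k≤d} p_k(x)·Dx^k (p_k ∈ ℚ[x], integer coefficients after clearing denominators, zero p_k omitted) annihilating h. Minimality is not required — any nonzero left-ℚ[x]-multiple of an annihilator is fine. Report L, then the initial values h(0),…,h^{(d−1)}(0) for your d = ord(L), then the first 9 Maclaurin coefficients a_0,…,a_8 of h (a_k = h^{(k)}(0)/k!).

L = (1170 + 3834·x^2 + 4779·x^4 + 2916·x^6 + 729·x^8)·Dx + (396·x + 1044·x^3 + 972·x^5 + 324·x^7)·Dx^2 + (220 + 768·x^2 + 1026·x^4 + 648·x^6 + 162·x^8)·Dx^3 + (44·x + 116·x^3 + 108·x^5 + 36·x^7)·Dx^4 + (10 + 38·x^2 + 55·x^4 + 36·x^6 + 9·x^8)·Dx^5  (order 5).
h: a_k = 0, 0, 0, 6, 0, -33/5, 0, 99/28, 0, …
ICs: h(0) = 0, h′(0) = 0, h′′(0) = 0, h′′′(0) = 36, h′′′′(0) = 0.

f: a_k = 0, 3, 0, -1, 0, 3/5, 0, -3/7, 0, …
g: a_k = 0, 6, 0, -9, 0, 81/20, 0, -243/280, 0, …
h₀=f·g: eliminate ⇒ L₀, order ≤ 2·2.
h=∫h₀ ⇒ L = L₀·Dx.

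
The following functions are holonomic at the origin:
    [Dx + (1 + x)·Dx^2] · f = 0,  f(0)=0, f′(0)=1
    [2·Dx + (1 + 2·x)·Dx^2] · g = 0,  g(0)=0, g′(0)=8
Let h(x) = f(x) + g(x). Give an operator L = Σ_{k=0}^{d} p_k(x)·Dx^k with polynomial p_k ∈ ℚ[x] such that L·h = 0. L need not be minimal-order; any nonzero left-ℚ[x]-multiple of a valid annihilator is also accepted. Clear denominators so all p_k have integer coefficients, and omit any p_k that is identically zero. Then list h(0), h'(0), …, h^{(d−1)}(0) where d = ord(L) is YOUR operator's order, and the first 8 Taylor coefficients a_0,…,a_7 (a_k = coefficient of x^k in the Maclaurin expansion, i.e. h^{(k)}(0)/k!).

f: a_k = 0, 1, -1/2, 1/3, -1/4, 1/5, -1/6, 1/7, …
g: a_k = 0, 8, -8, 32/3, -16, 128/5, -128/3, 512/7, …
f+g: L₀ = lclm(L_f,L_g), ord ≤ 2+2.
L = 4·Dx + (6 + 8·x)·Dx^2 + (1 + 3·x + 2·x^2)·Dx^3  (order 3).
h: a_k = 0, 9, -17/2, 11, -65/4, 129/5, -257/6, 513/7, …
ICs: h(0) = 0, h′(0) = 9, h′′(0) = -17.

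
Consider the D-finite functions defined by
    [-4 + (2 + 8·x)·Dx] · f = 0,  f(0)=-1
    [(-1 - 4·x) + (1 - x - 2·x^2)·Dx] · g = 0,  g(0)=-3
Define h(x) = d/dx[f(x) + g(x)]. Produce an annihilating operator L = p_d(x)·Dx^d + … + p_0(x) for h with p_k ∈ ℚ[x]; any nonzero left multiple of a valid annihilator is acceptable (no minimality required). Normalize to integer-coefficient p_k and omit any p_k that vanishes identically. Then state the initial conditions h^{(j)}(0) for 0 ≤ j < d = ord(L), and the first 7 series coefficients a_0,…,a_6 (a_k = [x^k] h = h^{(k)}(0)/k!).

f: a_k = -1, -2, 2, -4, 10, -28, 84, …
g: a_k = -3, -3, -9, -15, -33, -63, -129, …
L₀ := lclm(L_f,L_g); ord L₀ ≤ 1+1.
Derive L from L₀ (diff closure).
L = (-66 - 300·x - 720·x^2 - 480·x^3 - 480·x^4) + (-9 - 180·x - 954·x^2 - 1872·x^3 - 1800·x^4 - 1440·x^5)·Dx + (4 + 33·x + 69·x^2 - 28·x^3 - 228·x^4 - 480·x^5 - 320·x^6)·Dx^2  (order 2).
h: a_k = -5, -14, -57, -92, -455, -270, -3633, …
ICs: h(0) = -5, h′(0) = -14.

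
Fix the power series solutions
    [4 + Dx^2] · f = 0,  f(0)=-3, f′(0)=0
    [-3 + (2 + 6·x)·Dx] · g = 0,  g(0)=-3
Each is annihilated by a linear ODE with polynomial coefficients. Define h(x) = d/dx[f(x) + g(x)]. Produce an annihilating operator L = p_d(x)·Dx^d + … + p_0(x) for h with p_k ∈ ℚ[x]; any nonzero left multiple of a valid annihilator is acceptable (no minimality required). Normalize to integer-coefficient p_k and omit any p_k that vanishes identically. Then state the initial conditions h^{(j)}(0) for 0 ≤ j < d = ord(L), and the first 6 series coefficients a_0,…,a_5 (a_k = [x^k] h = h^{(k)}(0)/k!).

f: a_k = -3, 0, 6, 0, -2, 0, …
g: a_k = -3, -9/2, 27/8, -81/16, 1215/128, -5103/256, …
Sum ⇒ L₀ = lclm(L_f,L_g) in ℚ(x)⟨Dx⟩.
h=h₀': d/dx-closure on L₀ ⇒ L.
L = (-1812 - 1152·x - 1728·x^2) + (-344 - 1800·x - 3456·x^2 - 3456·x^3)·Dx + (-453 - 288·x - 432·x^2)·Dx^2 + (-86 - 450·x - 864·x^2 - 864·x^3)·Dx^3  (order 3).
h: a_k = -9/2, 75/4, -243/16, 959/32, -25515/256, 693001/2560, …
ICs: h(0) = -9/2, h′(0) = 75/4, h′′(0) = -243/8.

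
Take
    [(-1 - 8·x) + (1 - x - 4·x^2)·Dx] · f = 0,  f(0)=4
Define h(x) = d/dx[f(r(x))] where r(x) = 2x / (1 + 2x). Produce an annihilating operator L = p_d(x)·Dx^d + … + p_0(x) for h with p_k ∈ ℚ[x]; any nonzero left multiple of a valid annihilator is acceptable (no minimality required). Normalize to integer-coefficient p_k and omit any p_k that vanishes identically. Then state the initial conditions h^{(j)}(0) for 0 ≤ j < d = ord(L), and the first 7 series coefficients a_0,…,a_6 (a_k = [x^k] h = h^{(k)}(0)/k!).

L = (16 + 96·x + 960·x^2 + 1152·x^3) + (-1 - 22·x - 60·x^2 + 248·x^3 + 576·x^4)·Dx  (order 1).
h: a_k = 8, 128, 0, 4096, -10240, 122880, -516096, …
ICs: h(0) = 8.

f: a_k = 4, 4, 20, 36, 116, 260, 724, …
f∘r: x↦r, Dx↦Dx/r' in L_f ⇒ L₀.
h₀' ⇒ L via d/dx closure of L₀.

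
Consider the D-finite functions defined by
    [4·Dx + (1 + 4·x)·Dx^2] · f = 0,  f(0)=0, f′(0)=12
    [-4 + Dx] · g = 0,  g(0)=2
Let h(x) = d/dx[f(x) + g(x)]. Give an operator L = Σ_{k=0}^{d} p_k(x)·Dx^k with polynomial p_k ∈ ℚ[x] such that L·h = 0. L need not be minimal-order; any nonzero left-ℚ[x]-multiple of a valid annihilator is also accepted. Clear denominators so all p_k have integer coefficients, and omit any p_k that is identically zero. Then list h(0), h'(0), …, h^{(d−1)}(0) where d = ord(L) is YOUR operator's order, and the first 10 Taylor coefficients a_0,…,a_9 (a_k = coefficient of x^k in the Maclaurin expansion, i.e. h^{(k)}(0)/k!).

f: a_k = 0, 12, -24, 64, -192, 3072/5, -2048, 49152/7, -24576, 262144/3, …
g: a_k = 2, 8, 16, 64/3, 64/3, 256/15, 512/45, 2048/315, 1024/315, 4096/2835, …
Weyl lclm of L_f,L_g ⇒ L₀ (ord ≤ 3).
h₀' ⇒ L via d/dx closure of L₀.
L = (-24 - 32·x) + (2 - 16·x - 32·x^2)·Dx + (1 + 6·x + 8·x^2)·Dx^2  (order 2).
h: a_k = 20, -16, 256, -2048/3, 9472/3, -183296/15, 2213888/45, -61923328/315, 247730176/315, -8918122496/2835, …
ICs: h(0) = 20, h′(0) = -16.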